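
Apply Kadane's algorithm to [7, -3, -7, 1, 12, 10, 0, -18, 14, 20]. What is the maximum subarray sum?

Using Kadane's algorithm on [7, -3, -7, 1, 12, 10, 0, -18, 14, 20]:

Scanning through the array:
Position 1 (value -3): max_ending_here = 4, max_so_far = 7
Position 2 (value -7): max_ending_here = -3, max_so_far = 7
Position 3 (value 1): max_ending_here = 1, max_so_far = 7
Position 4 (value 12): max_ending_here = 13, max_so_far = 13
Position 5 (value 10): max_ending_here = 23, max_so_far = 23
Position 6 (value 0): max_ending_here = 23, max_so_far = 23
Position 7 (value -18): max_ending_here = 5, max_so_far = 23
Position 8 (value 14): max_ending_here = 19, max_so_far = 23
Position 9 (value 20): max_ending_here = 39, max_so_far = 39

Maximum subarray: [1, 12, 10, 0, -18, 14, 20]
Maximum sum: 39

The maximum subarray is [1, 12, 10, 0, -18, 14, 20] with sum 39. This subarray runs from index 3 to index 9.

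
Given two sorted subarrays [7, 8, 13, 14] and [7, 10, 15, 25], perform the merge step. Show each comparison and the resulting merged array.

Merging process:

Compare 7 vs 7: take 7 from left. Merged: [7]
Compare 8 vs 7: take 7 from right. Merged: [7, 7]
Compare 8 vs 10: take 8 from left. Merged: [7, 7, 8]
Compare 13 vs 10: take 10 from right. Merged: [7, 7, 8, 10]
Compare 13 vs 15: take 13 from left. Merged: [7, 7, 8, 10, 13]
Compare 14 vs 15: take 14 from left. Merged: [7, 7, 8, 10, 13, 14]
Append remaining from right: [15, 25]. Merged: [7, 7, 8, 10, 13, 14, 15, 25]

Final merged array: [7, 7, 8, 10, 13, 14, 15, 25]
Total comparisons: 6

The merged array is [7, 7, 8, 10, 13, 14, 15, 25], requiring 6 comparisons. The merge step runs in O(n) time where n is the total number of elements.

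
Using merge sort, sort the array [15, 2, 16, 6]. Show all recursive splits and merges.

Merge sort trace:

Split: [15, 2, 16, 6] -> [15, 2] and [16, 6]
  Split: [15, 2] -> [15] and [2]
  Merge: [15] + [2] -> [2, 15]
  Split: [16, 6] -> [16] and [6]
  Merge: [16] + [6] -> [6, 16]
Merge: [2, 15] + [6, 16] -> [2, 6, 15, 16]

Final sorted array: [2, 6, 15, 16]

The merge sort proceeds by recursively splitting the array and merging sorted halves.
After all merges, the sorted array is [2, 6, 15, 16].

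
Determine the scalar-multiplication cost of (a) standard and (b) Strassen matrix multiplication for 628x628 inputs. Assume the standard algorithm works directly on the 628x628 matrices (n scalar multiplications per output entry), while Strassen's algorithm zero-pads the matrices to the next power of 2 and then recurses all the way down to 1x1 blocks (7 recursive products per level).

Matrix multiplication for 628x628 matrices:

Strassen's algorithm requires power-of-2 dimensions. Pad 628x628 to 1024x1024 (next power of 2).

Standard algorithm: 628^3 = 247673152 multiplications
Strassen's algorithm: 7^(log2(1024)) = 7^10 = 282475249 multiplications
Difference: 247673152 - 282475249 = -34802097 (Strassen uses MORE here due to padding overhead — for small or just-over-power-of-2 n, padding can outweigh the per-level savings)

Standard: 247673152 multiplications (628^3). Strassen: 282475249 multiplications (7^10, after padding to 1024x1024). Strassen reduces 8 recursive multiplications to 7 at each level.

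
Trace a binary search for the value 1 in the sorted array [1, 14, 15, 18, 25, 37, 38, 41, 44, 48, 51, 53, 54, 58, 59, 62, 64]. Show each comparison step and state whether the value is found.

Binary search for 1 in [1, 14, 15, 18, 25, 37, 38, 41, 44, 48, 51, 53, 54, 58, 59, 62, 64]:

lo=0, hi=16, mid=8, arr[mid]=44 -> 44 > 1, search left half
lo=0, hi=7, mid=3, arr[mid]=18 -> 18 > 1, search left half
lo=0, hi=2, mid=1, arr[mid]=14 -> 14 > 1, search left half
lo=0, hi=0, mid=0, arr[mid]=1 -> Found target at index 0!

Binary search finds 1 at index 0 after 4 comparisons. The search repeatedly halves the search space by comparing with the middle element.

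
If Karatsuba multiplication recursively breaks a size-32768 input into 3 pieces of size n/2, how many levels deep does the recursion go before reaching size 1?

For divide and conquer with division factor 2:

Problem sizes at each level:
Level 0: 32768
Level 1: 16384
Level 2: 8192
Level 3: 4096
Level 4: 2048
Level 5: 1024
Level 6: 512
Level 7: 256
Level 8: 128
Level 9: 64
Level 10: 32
Level 11: 16
Level 12: 8
Level 13: 4
Level 14: 2
Level 15: 1

The root is level 0 and the size-1 base case is level 15 (the tree spans levels 0 through 15, i.e. 16 levels counting the root), so the depth is the number of divisions: log_2(32768) = 15

The recursion tree depth is log_2(32768) = 15. At each level, the problem size is divided by 2, so it takes 15 divisions to reduce to a base case of size 1. The algorithm makes 3 recursive calls at each level.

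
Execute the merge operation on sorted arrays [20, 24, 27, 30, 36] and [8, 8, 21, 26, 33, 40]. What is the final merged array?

Merging process:

Compare 20 vs 8: take 8 from right. Merged: [8]
Compare 20 vs 8: take 8 from right. Merged: [8, 8]
Compare 20 vs 21: take 20 from left. Merged: [8, 8, 20]
Compare 24 vs 21: take 21 from right. Merged: [8, 8, 20, 21]
Compare 24 vs 26: take 24 from left. Merged: [8, 8, 20, 21, 24]
Compare 27 vs 26: take 26 from right. Merged: [8, 8, 20, 21, 24, 26]
Compare 27 vs 33: take 27 from left. Merged: [8, 8, 20, 21, 24, 26, 27]
Compare 30 vs 33: take 30 from left. Merged: [8, 8, 20, 21, 24, 26, 27, 30]
Compare 36 vs 33: take 33 from right. Merged: [8, 8, 20, 21, 24, 26, 27, 30, 33]
Compare 36 vs 40: take 36 from left. Merged: [8, 8, 20, 21, 24, 26, 27, 30, 33, 36]
Append remaining from right: [40]. Merged: [8, 8, 20, 21, 24, 26, 27, 30, 33, 36, 40]

Final merged array: [8, 8, 20, 21, 24, 26, 27, 30, 33, 36, 40]
Total comparisons: 10

The merged array is [8, 8, 20, 21, 24, 26, 27, 30, 33, 36, 40], requiring 10 comparisons. The merge step runs in O(n) time where n is the total number of elements.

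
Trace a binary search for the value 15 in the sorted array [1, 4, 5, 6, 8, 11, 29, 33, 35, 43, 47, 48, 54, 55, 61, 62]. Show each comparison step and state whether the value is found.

Binary search for 15 in [1, 4, 5, 6, 8, 11, 29, 33, 35, 43, 47, 48, 54, 55, 61, 62]:

lo=0, hi=15, mid=7, arr[mid]=33 -> 33 > 15, search left half
lo=0, hi=6, mid=3, arr[mid]=6 -> 6 < 15, search right half
lo=4, hi=6, mid=5, arr[mid]=11 -> 11 < 15, search right half
lo=6, hi=6, mid=6, arr[mid]=29 -> 29 > 15, search left half
lo=6 > hi=5, target 15 not found

Binary search determines that 15 is not in the array after 4 comparisons. The search space was exhausted without finding the target.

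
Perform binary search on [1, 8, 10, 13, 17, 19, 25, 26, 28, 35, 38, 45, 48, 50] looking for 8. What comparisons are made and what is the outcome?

Binary search for 8 in [1, 8, 10, 13, 17, 19, 25, 26, 28, 35, 38, 45, 48, 50]:

lo=0, hi=13, mid=6, arr[mid]=25 -> 25 > 8, search left half
lo=0, hi=5, mid=2, arr[mid]=10 -> 10 > 8, search left half
lo=0, hi=1, mid=0, arr[mid]=1 -> 1 < 8, search right half
lo=1, hi=1, mid=1, arr[mid]=8 -> Found target at index 1!

Binary search finds 8 at index 1 after 4 comparisons. The search repeatedly halves the search space by comparing with the middle element.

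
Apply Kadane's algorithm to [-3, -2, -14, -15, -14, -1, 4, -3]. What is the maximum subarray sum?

Using Kadane's algorithm on [-3, -2, -14, -15, -14, -1, 4, -3]:

Scanning through the array:
Position 1 (value -2): max_ending_here = -2, max_so_far = -2
Position 2 (value -14): max_ending_here = -14, max_so_far = -2
Position 3 (value -15): max_ending_here = -15, max_so_far = -2
Position 4 (value -14): max_ending_here = -14, max_so_far = -2
Position 5 (value -1): max_ending_here = -1, max_so_far = -1
Position 6 (value 4): max_ending_here = 4, max_so_far = 4
Position 7 (value -3): max_ending_here = 1, max_so_far = 4

Maximum subarray: [4]
Maximum sum: 4

The maximum subarray is [4] with sum 4. This subarray runs from index 6 to index 6.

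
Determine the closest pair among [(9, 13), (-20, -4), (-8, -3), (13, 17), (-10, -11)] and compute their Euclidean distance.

Computing all pairwise distances among 5 points:

d((9, 13), (-20, -4)) = 33.6155
d((9, 13), (-8, -3)) = 23.3452
d((9, 13), (13, 17)) = 5.6569 <-- minimum
d((9, 13), (-10, -11)) = 30.6105
d((-20, -4), (-8, -3)) = 12.0416
d((-20, -4), (13, 17)) = 39.1152
d((-20, -4), (-10, -11)) = 12.2066
d((-8, -3), (13, 17)) = 29.0
d((-8, -3), (-10, -11)) = 8.2462
d((13, 17), (-10, -11)) = 36.2353

Closest pair: (9, 13) and (13, 17) with distance 5.6569

The closest pair is (9, 13) and (13, 17) with Euclidean distance 5.6569. For 5 points, brute-force pairwise comparison is shown above. For large n, the divide-and-conquer algorithm (sort by x, recurse on halves, check the dividing strip) achieves O(n log n).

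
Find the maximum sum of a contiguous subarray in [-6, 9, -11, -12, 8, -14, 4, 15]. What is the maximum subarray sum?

Using Kadane's algorithm on [-6, 9, -11, -12, 8, -14, 4, 15]:

Scanning through the array:
Position 1 (value 9): max_ending_here = 9, max_so_far = 9
Position 2 (value -11): max_ending_here = -2, max_so_far = 9
Position 3 (value -12): max_ending_here = -12, max_so_far = 9
Position 4 (value 8): max_ending_here = 8, max_so_far = 9
Position 5 (value -14): max_ending_here = -6, max_so_far = 9
Position 6 (value 4): max_ending_here = 4, max_so_far = 9
Position 7 (value 15): max_ending_here = 19, max_so_far = 19

Maximum subarray: [4, 15]
Maximum sum: 19

The maximum subarray is [4, 15] with sum 19. This subarray runs from index 6 to index 7.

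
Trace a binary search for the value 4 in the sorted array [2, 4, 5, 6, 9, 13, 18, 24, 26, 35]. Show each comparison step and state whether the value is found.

Binary search for 4 in [2, 4, 5, 6, 9, 13, 18, 24, 26, 35]:

lo=0, hi=9, mid=4, arr[mid]=9 -> 9 > 4, search left half
lo=0, hi=3, mid=1, arr[mid]=4 -> Found target at index 1!

Binary search finds 4 at index 1 after 2 comparisons. The search repeatedly halves the search space by comparing with the middle element.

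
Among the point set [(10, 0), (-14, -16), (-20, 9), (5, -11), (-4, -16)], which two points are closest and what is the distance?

Computing all pairwise distances among 5 points:

d((10, 0), (-14, -16)) = 28.8444
d((10, 0), (-20, 9)) = 31.3209
d((10, 0), (5, -11)) = 12.083
d((10, 0), (-4, -16)) = 21.2603
d((-14, -16), (-20, 9)) = 25.7099
d((-14, -16), (5, -11)) = 19.6469
d((-14, -16), (-4, -16)) = 10.0 <-- minimum
d((-20, 9), (5, -11)) = 32.0156
d((-20, 9), (-4, -16)) = 29.6816
d((5, -11), (-4, -16)) = 10.2956

Closest pair: (-14, -16) and (-4, -16) with distance 10.0

The closest pair is (-14, -16) and (-4, -16) with Euclidean distance 10.0. For 5 points, brute-force pairwise comparison is shown above. For large n, the divide-and-conquer algorithm (sort by x, recurse on halves, check the dividing strip) achieves O(n log n).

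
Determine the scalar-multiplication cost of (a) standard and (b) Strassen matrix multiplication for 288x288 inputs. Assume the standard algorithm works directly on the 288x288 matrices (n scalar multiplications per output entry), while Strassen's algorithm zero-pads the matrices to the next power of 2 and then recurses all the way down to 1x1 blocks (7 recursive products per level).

Matrix multiplication for 288x288 matrices:

Strassen's algorithm requires power-of-2 dimensions. Pad 288x288 to 512x512 (next power of 2).

Standard algorithm: 288^3 = 23887872 multiplications
Strassen's algorithm: 7^(log2(512)) = 7^9 = 40353607 multiplications
Difference: 23887872 - 40353607 = -16465735 (Strassen uses MORE here due to padding overhead — for small or just-over-power-of-2 n, padding can outweigh the per-level savings)

Standard: 23887872 multiplications (288^3). Strassen: 40353607 multiplications (7^9, after padding to 512x512). Strassen reduces 8 recursive multiplications to 7 at each level.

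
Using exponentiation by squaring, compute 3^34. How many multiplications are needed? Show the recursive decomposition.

Computing 3^34 by squaring (build up from 3^1; each line after the first costs one multiplication):

3^1 = 3
3^2 = (3^1)^2 = 3^2 = 9
3^4 = (3^2)^2 = 9^2 = 81
3^8 = (3^4)^2 = 81^2 = 6561
3^16 = (3^8)^2 = 6561^2 = 43046721
3^17 = 3 * 3^16 = 3 * 43046721 = 129140163
3^34 = (3^17)^2 = 129140163^2 = 16677181699666569

Result: 16677181699666569
Multiplications needed: 6 (6 lines after 3^1)

3^34 = 16677181699666569. Using exponentiation by squaring, this requires 6 multiplications. The key idea: if the exponent is even, square the half-power; if odd, multiply by the base once.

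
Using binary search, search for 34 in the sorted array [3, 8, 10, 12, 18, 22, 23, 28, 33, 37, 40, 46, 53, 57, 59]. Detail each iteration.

Binary search for 34 in [3, 8, 10, 12, 18, 22, 23, 28, 33, 37, 40, 46, 53, 57, 59]:

lo=0, hi=14, mid=7, arr[mid]=28 -> 28 < 34, search right half
lo=8, hi=14, mid=11, arr[mid]=46 -> 46 > 34, search left half
lo=8, hi=10, mid=9, arr[mid]=37 -> 37 > 34, search left half
lo=8, hi=8, mid=8, arr[mid]=33 -> 33 < 34, search right half
lo=9 > hi=8, target 34 not found

Binary search determines that 34 is not in the array after 4 comparisons. The search space was exhausted without finding the target.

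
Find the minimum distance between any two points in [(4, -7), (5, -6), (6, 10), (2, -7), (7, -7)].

Computing all pairwise distances among 5 points:

d((4, -7), (5, -6)) = 1.4142 <-- minimum
d((4, -7), (6, 10)) = 17.1172
d((4, -7), (2, -7)) = 2.0
d((4, -7), (7, -7)) = 3.0
d((5, -6), (6, 10)) = 16.0312
d((5, -6), (2, -7)) = 3.1623
d((5, -6), (7, -7)) = 2.2361
d((6, 10), (2, -7)) = 17.4642
d((6, 10), (7, -7)) = 17.0294
d((2, -7), (7, -7)) = 5.0

Closest pair: (4, -7) and (5, -6) with distance 1.4142

The closest pair is (4, -7) and (5, -6) with Euclidean distance 1.4142. For 5 points, brute-force pairwise comparison is shown above. For large n, the divide-and-conquer algorithm (sort by x, recurse on halves, check the dividing strip) achieves O(n log n).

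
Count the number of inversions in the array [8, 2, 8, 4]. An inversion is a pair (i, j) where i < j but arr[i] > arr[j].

Finding inversions in [8, 2, 8, 4]:

(0, 1): arr[0]=8 > arr[1]=2
(0, 3): arr[0]=8 > arr[3]=4
(2, 3): arr[2]=8 > arr[3]=4

Total inversions: 3

The array has 3 inversion(s): (0,1), (0,3), (2,3). Each pair (i,j) satisfies i < j and arr[i] > arr[j].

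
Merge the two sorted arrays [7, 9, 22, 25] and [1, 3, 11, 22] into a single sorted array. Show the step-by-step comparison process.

Merging process:

Compare 7 vs 1: take 1 from right. Merged: [1]
Compare 7 vs 3: take 3 from right. Merged: [1, 3]
Compare 7 vs 11: take 7 from left. Merged: [1, 3, 7]
Compare 9 vs 11: take 9 from left. Merged: [1, 3, 7, 9]
Compare 22 vs 11: take 11 from right. Merged: [1, 3, 7, 9, 11]
Compare 22 vs 22: take 22 from left. Merged: [1, 3, 7, 9, 11, 22]
Compare 25 vs 22: take 22 from right. Merged: [1, 3, 7, 9, 11, 22, 22]
Append remaining from left: [25]. Merged: [1, 3, 7, 9, 11, 22, 22, 25]

Final merged array: [1, 3, 7, 9, 11, 22, 22, 25]
Total comparisons: 7

The merged array is [1, 3, 7, 9, 11, 22, 22, 25], requiring 7 comparisons. The merge step runs in O(n) time where n is the total number of elements.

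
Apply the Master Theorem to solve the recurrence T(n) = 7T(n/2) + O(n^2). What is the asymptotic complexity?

Master Theorem for T(n) = 7T(n/2) + O(n^2):

a = 7, b = 2, c = 2
log_b(a) = log_2(7) = 2.8074

Case 1: c = 2 < log_2(7) = 2.8074
T(n) = O(n^(log_2 7))

For T(n) = 7T(n/2) + O(n^2): log_2(7) = 2.8074. This is Case 1 of the Master Theorem (c < log_b(a), work dominated by leaves), giving O(n^(log_2 7)).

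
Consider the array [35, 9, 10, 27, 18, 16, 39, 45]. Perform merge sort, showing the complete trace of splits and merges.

Merge sort trace:

Split: [35, 9, 10, 27, 18, 16, 39, 45] -> [35, 9, 10, 27] and [18, 16, 39, 45]
  Split: [35, 9, 10, 27] -> [35, 9] and [10, 27]
    Split: [35, 9] -> [35] and [9]
    Merge: [35] + [9] -> [9, 35]
    Split: [10, 27] -> [10] and [27]
    Merge: [10] + [27] -> [10, 27]
  Merge: [9, 35] + [10, 27] -> [9, 10, 27, 35]
  Split: [18, 16, 39, 45] -> [18, 16] and [39, 45]
    Split: [18, 16] -> [18] and [16]
    Merge: [18] + [16] -> [16, 18]
    Split: [39, 45] -> [39] and [45]
    Merge: [39] + [45] -> [39, 45]
  Merge: [16, 18] + [39, 45] -> [16, 18, 39, 45]
Merge: [9, 10, 27, 35] + [16, 18, 39, 45] -> [9, 10, 16, 18, 27, 35, 39, 45]

Final sorted array: [9, 10, 16, 18, 27, 35, 39, 45]

The merge sort proceeds by recursively splitting the array and merging sorted halves.
After all merges, the sorted array is [9, 10, 16, 18, 27, 35, 39, 45].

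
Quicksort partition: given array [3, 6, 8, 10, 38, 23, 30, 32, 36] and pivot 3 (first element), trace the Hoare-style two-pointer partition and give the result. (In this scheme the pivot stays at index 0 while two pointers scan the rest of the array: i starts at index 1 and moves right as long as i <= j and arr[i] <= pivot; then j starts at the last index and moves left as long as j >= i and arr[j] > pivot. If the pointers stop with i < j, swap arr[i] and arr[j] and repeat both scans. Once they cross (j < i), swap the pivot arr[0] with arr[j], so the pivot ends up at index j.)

Hoare-style two-pointer partition with pivot = 3:

Initial array: [3, 6, 8, 10, 38, 23, 30, 32, 36]

Pointers start at i = 1, j = 8.
i ends at 1, j ends at 0: the pointers have crossed (j < i), so scanning stops.

j = 0, so swapping arr[0] with arr[j] leaves the pivot at position 0: [3, 6, 8, 10, 38, 23, 30, 32, 36]
Pivot position: 0

After partitioning with pivot 3, the array becomes [3, 6, 8, 10, 38, 23, 30, 32, 36]. The pivot is placed at index 0. All elements to the left of the pivot are <= 3, and all elements to the right are > 3.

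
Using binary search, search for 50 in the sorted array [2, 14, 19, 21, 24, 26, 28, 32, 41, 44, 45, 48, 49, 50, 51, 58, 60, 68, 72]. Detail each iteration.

Binary search for 50 in [2, 14, 19, 21, 24, 26, 28, 32, 41, 44, 45, 48, 49, 50, 51, 58, 60, 68, 72]:

lo=0, hi=18, mid=9, arr[mid]=44 -> 44 < 50, search right half
lo=10, hi=18, mid=14, arr[mid]=51 -> 51 > 50, search left half
lo=10, hi=13, mid=11, arr[mid]=48 -> 48 < 50, search right half
lo=12, hi=13, mid=12, arr[mid]=49 -> 49 < 50, search right half
lo=13, hi=13, mid=13, arr[mid]=50 -> Found target at index 13!

Binary search finds 50 at index 13 after 5 comparisons. The search repeatedly halves the search space by comparing with the middle element.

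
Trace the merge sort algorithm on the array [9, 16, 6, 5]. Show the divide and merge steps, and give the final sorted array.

Merge sort trace:

Split: [9, 16, 6, 5] -> [9, 16] and [6, 5]
  Split: [9, 16] -> [9] and [16]
  Merge: [9] + [16] -> [9, 16]
  Split: [6, 5] -> [6] and [5]
  Merge: [6] + [5] -> [5, 6]
Merge: [9, 16] + [5, 6] -> [5, 6, 9, 16]

Final sorted array: [5, 6, 9, 16]

The merge sort proceeds by recursively splitting the array and merging sorted halves.
After all merges, the sorted array is [5, 6, 9, 16].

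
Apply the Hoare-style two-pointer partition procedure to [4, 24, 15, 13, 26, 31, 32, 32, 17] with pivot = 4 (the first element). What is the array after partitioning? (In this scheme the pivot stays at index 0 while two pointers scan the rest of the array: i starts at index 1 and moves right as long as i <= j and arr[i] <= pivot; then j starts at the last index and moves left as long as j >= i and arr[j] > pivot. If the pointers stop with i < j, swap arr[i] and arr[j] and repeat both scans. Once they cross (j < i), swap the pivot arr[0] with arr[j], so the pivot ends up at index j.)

Hoare-style two-pointer partition with pivot = 4:

Initial array: [4, 24, 15, 13, 26, 31, 32, 32, 17]

Pointers start at i = 1, j = 8.
i ends at 1, j ends at 0: the pointers have crossed (j < i), so scanning stops.

j = 0, so swapping arr[0] with arr[j] leaves the pivot at position 0: [4, 24, 15, 13, 26, 31, 32, 32, 17]
Pivot position: 0

After partitioning with pivot 4, the array becomes [4, 24, 15, 13, 26, 31, 32, 32, 17]. The pivot is placed at index 0. All elements to the left of the pivot are <= 4, and all elements to the right are > 4.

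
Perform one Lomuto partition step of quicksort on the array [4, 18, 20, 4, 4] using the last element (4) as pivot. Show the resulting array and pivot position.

Lomuto partition with pivot = 4:

Initial array: [4, 18, 20, 4, 4]

arr[0]=4 <= 4: swap with position 0, array becomes [4, 18, 20, 4, 4]
arr[1]=18 > 4: no swap
arr[2]=20 > 4: no swap
arr[3]=4 <= 4: swap with position 1, array becomes [4, 4, 20, 18, 4]

Place pivot at position 2: [4, 4, 4, 18, 20]
Pivot position: 2

After partitioning with pivot 4, the array becomes [4, 4, 4, 18, 20]. The pivot is placed at index 2. All elements to the left of the pivot are <= 4, and all elements to the right are > 4.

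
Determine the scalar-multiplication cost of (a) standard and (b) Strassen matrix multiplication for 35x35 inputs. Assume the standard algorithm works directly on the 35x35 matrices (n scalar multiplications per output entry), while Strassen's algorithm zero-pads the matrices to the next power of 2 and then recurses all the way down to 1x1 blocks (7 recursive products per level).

Matrix multiplication for 35x35 matrices:

Strassen's algorithm requires power-of-2 dimensions. Pad 35x35 to 64x64 (next power of 2).

Standard algorithm: 35^3 = 42875 multiplications
Strassen's algorithm: 7^(log2(64)) = 7^6 = 117649 multiplications
Difference: 42875 - 117649 = -74774 (Strassen uses MORE here due to padding overhead — for small or just-over-power-of-2 n, padding can outweigh the per-level savings)

Standard: 42875 multiplications (35^3). Strassen: 117649 multiplications (7^6, after padding to 64x64). Strassen reduces 8 recursive multiplications to 7 at each level.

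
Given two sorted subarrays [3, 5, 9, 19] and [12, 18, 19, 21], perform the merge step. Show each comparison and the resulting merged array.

Merging process:

Compare 3 vs 12: take 3 from left. Merged: [3]
Compare 5 vs 12: take 5 from left. Merged: [3, 5]
Compare 9 vs 12: take 9 from left. Merged: [3, 5, 9]
Compare 19 vs 12: take 12 from right. Merged: [3, 5, 9, 12]
Compare 19 vs 18: take 18 from right. Merged: [3, 5, 9, 12, 18]
Compare 19 vs 19: take 19 from left. Merged: [3, 5, 9, 12, 18, 19]
Append remaining from right: [19, 21]. Merged: [3, 5, 9, 12, 18, 19, 19, 21]

Final merged array: [3, 5, 9, 12, 18, 19, 19, 21]
Total comparisons: 6

The merged array is [3, 5, 9, 12, 18, 19, 19, 21], requiring 6 comparisons. The merge step runs in O(n) time where n is the total number of elements.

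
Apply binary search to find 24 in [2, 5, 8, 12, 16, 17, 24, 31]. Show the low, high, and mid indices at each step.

Binary search for 24 in [2, 5, 8, 12, 16, 17, 24, 31]:

lo=0, hi=7, mid=3, arr[mid]=12 -> 12 < 24, search right half
lo=4, hi=7, mid=5, arr[mid]=17 -> 17 < 24, search right half
lo=6, hi=7, mid=6, arr[mid]=24 -> Found target at index 6!

Binary search finds 24 at index 6 after 3 comparisons. The search repeatedly halves the search space by comparing with the middle element.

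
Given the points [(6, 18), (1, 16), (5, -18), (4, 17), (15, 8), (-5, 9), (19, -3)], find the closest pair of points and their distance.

Computing all pairwise distances among 7 points:

d((6, 18), (1, 16)) = 5.3852
d((6, 18), (5, -18)) = 36.0139
d((6, 18), (4, 17)) = 2.2361 <-- minimum
d((6, 18), (15, 8)) = 13.4536
d((6, 18), (-5, 9)) = 14.2127
d((6, 18), (19, -3)) = 24.6982
d((1, 16), (5, -18)) = 34.2345
d((1, 16), (4, 17)) = 3.1623
d((1, 16), (15, 8)) = 16.1245
d((1, 16), (-5, 9)) = 9.2195
d((1, 16), (19, -3)) = 26.1725
d((5, -18), (4, 17)) = 35.0143
d((5, -18), (15, 8)) = 27.8568
d((5, -18), (-5, 9)) = 28.7924
d((5, -18), (19, -3)) = 20.5183
d((4, 17), (15, 8)) = 14.2127
d((4, 17), (-5, 9)) = 12.0416
d((4, 17), (19, -3)) = 25.0
d((15, 8), (-5, 9)) = 20.025
d((15, 8), (19, -3)) = 11.7047
d((-5, 9), (19, -3)) = 26.8328

Closest pair: (6, 18) and (4, 17) with distance 2.2361

The closest pair is (6, 18) and (4, 17) with Euclidean distance 2.2361. For 7 points, brute-force pairwise comparison is shown above. For large n, the divide-and-conquer algorithm (sort by x, recurse on halves, check the dividing strip) achieves O(n log n).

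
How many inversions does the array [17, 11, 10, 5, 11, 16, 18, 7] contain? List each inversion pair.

Finding inversions in [17, 11, 10, 5, 11, 16, 18, 7]:

(0, 1): arr[0]=17 > arr[1]=11
(0, 2): arr[0]=17 > arr[2]=10
(0, 3): arr[0]=17 > arr[3]=5
(0, 4): arr[0]=17 > arr[4]=11
(0, 5): arr[0]=17 > arr[5]=16
(0, 7): arr[0]=17 > arr[7]=7
(1, 2): arr[1]=11 > arr[2]=10
(1, 3): arr[1]=11 > arr[3]=5
(1, 7): arr[1]=11 > arr[7]=7
(2, 3): arr[2]=10 > arr[3]=5
(2, 7): arr[2]=10 > arr[7]=7
(4, 7): arr[4]=11 > arr[7]=7
(5, 7): arr[5]=16 > arr[7]=7
(6, 7): arr[6]=18 > arr[7]=7

Total inversions: 14

The array has 14 inversion(s): (0,1), (0,2), (0,3), (0,4), (0,5), (0,7), (1,2), (1,3), (1,7), (2,3), (2,7), (4,7), (5,7), (6,7). Each pair (i,j) satisfies i < j and arr[i] > arr[j].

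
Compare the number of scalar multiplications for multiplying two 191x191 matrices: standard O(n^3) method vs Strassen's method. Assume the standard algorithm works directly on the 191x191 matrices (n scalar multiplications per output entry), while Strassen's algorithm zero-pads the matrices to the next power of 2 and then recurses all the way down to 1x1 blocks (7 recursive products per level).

Matrix multiplication for 191x191 matrices:

Strassen's algorithm requires power-of-2 dimensions. Pad 191x191 to 256x256 (next power of 2).

Standard algorithm: 191^3 = 6967871 multiplications
Strassen's algorithm: 7^(log2(256)) = 7^8 = 5764801 multiplications
Savings: 6967871 - 5764801 = 1203070 multiplications

Standard: 6967871 multiplications (191^3). Strassen: 5764801 multiplications (7^8, after padding to 256x256). Strassen reduces 8 recursive multiplications to 7 at each level.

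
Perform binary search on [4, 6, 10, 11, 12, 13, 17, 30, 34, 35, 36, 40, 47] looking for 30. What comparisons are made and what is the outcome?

Binary search for 30 in [4, 6, 10, 11, 12, 13, 17, 30, 34, 35, 36, 40, 47]:

lo=0, hi=12, mid=6, arr[mid]=17 -> 17 < 30, search right half
lo=7, hi=12, mid=9, arr[mid]=35 -> 35 > 30, search left half
lo=7, hi=8, mid=7, arr[mid]=30 -> Found target at index 7!

Binary search finds 30 at index 7 after 3 comparisons. The search repeatedly halves the search space by comparing with the middle element.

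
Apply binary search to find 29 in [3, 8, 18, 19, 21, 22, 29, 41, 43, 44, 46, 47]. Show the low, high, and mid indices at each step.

Binary search for 29 in [3, 8, 18, 19, 21, 22, 29, 41, 43, 44, 46, 47]:

lo=0, hi=11, mid=5, arr[mid]=22 -> 22 < 29, search right half
lo=6, hi=11, mid=8, arr[mid]=43 -> 43 > 29, search left half
lo=6, hi=7, mid=6, arr[mid]=29 -> Found target at index 6!

Binary search finds 29 at index 6 after 3 comparisons. The search repeatedly halves the search space by comparing with the middle element.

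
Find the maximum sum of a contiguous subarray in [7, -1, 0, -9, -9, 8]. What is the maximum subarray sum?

Using Kadane's algorithm on [7, -1, 0, -9, -9, 8]:

Scanning through the array:
Position 1 (value -1): max_ending_here = 6, max_so_far = 7
Position 2 (value 0): max_ending_here = 6, max_so_far = 7
Position 3 (value -9): max_ending_here = -3, max_so_far = 7
Position 4 (value -9): max_ending_here = -9, max_so_far = 7
Position 5 (value 8): max_ending_here = 8, max_so_far = 8

Maximum subarray: [8]
Maximum sum: 8

The maximum subarray is [8] with sum 8. This subarray runs from index 5 to index 5.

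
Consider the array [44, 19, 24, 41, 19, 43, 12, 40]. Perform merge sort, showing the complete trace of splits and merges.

Merge sort trace:

Split: [44, 19, 24, 41, 19, 43, 12, 40] -> [44, 19, 24, 41] and [19, 43, 12, 40]
  Split: [44, 19, 24, 41] -> [44, 19] and [24, 41]
    Split: [44, 19] -> [44] and [19]
    Merge: [44] + [19] -> [19, 44]
    Split: [24, 41] -> [24] and [41]
    Merge: [24] + [41] -> [24, 41]
  Merge: [19, 44] + [24, 41] -> [19, 24, 41, 44]
  Split: [19, 43, 12, 40] -> [19, 43] and [12, 40]
    Split: [19, 43] -> [19] and [43]
    Merge: [19] + [43] -> [19, 43]
    Split: [12, 40] -> [12] and [40]
    Merge: [12] + [40] -> [12, 40]
  Merge: [19, 43] + [12, 40] -> [12, 19, 40, 43]
Merge: [19, 24, 41, 44] + [12, 19, 40, 43] -> [12, 19, 19, 24, 40, 41, 43, 44]

Final sorted array: [12, 19, 19, 24, 40, 41, 43, 44]

The merge sort proceeds by recursively splitting the array and merging sorted halves.
After all merges, the sorted array is [12, 19, 19, 24, 40, 41, 43, 44].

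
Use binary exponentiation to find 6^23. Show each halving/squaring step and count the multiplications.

Computing 6^23 by squaring (build up from 6^1; each line after the first costs one multiplication):

6^1 = 6
6^2 = (6^1)^2 = 6^2 = 36
6^4 = (6^2)^2 = 36^2 = 1296
6^5 = 6 * 6^4 = 6 * 1296 = 7776
6^10 = (6^5)^2 = 7776^2 = 60466176
6^11 = 6 * 6^10 = 6 * 60466176 = 362797056
6^22 = (6^11)^2 = 362797056^2 = 131621703842267136
6^23 = 6 * 6^22 = 6 * 131621703842267136 = 789730223053602816

Result: 789730223053602816
Multiplications needed: 7 (7 lines after 6^1)

6^23 = 789730223053602816. Using exponentiation by squaring, this requires 7 multiplications. The key idea: if the exponent is even, square the half-power; if odd, multiply by the base once.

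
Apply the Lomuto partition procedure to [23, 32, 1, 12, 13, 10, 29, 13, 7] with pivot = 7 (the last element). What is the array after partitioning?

Lomuto partition with pivot = 7:

Initial array: [23, 32, 1, 12, 13, 10, 29, 13, 7]

arr[0]=23 > 7: no swap
arr[1]=32 > 7: no swap
arr[2]=1 <= 7: swap with position 0, array becomes [1, 32, 23, 12, 13, 10, 29, 13, 7]
arr[3]=12 > 7: no swap
arr[4]=13 > 7: no swap
arr[5]=10 > 7: no swap
arr[6]=29 > 7: no swap
arr[7]=13 > 7: no swap

Place pivot at position 1: [1, 7, 23, 12, 13, 10, 29, 13, 32]
Pivot position: 1

After partitioning with pivot 7, the array becomes [1, 7, 23, 12, 13, 10, 29, 13, 32]. The pivot is placed at index 1. All elements to the left of the pivot are <= 7, and all elements to the right are > 7.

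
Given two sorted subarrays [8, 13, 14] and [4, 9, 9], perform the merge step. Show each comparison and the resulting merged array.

Merging process:

Compare 8 vs 4: take 4 from right. Merged: [4]
Compare 8 vs 9: take 8 from left. Merged: [4, 8]
Compare 13 vs 9: take 9 from right. Merged: [4, 8, 9]
Compare 13 vs 9: take 9 from right. Merged: [4, 8, 9, 9]
Append remaining from left: [13, 14]. Merged: [4, 8, 9, 9, 13, 14]

Final merged array: [4, 8, 9, 9, 13, 14]
Total comparisons: 4

The merged array is [4, 8, 9, 9, 13, 14], requiring 4 comparisons. The merge step runs in O(n) time where n is the total number of elements.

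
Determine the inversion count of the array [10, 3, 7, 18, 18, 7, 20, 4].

Finding inversions in [10, 3, 7, 18, 18, 7, 20, 4]:

(0, 1): arr[0]=10 > arr[1]=3
(0, 2): arr[0]=10 > arr[2]=7
(0, 5): arr[0]=10 > arr[5]=7
(0, 7): arr[0]=10 > arr[7]=4
(2, 7): arr[2]=7 > arr[7]=4
(3, 5): arr[3]=18 > arr[5]=7
(3, 7): arr[3]=18 > arr[7]=4
(4, 5): arr[4]=18 > arr[5]=7
(4, 7): arr[4]=18 > arr[7]=4
(5, 7): arr[5]=7 > arr[7]=4
(6, 7): arr[6]=20 > arr[7]=4

Total inversions: 11

The array has 11 inversion(s): (0,1), (0,2), (0,5), (0,7), (2,7), (3,5), (3,7), (4,5), (4,7), (5,7), (6,7). Each pair (i,j) satisfies i < j and arr[i] > arr[j].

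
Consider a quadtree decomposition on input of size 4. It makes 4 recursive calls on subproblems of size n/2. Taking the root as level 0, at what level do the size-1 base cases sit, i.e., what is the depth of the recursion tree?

For divide and conquer with division factor 2:

Problem sizes at each level:
Level 0: 4
Level 1: 2
Level 2: 1

The root is level 0 and the size-1 base case is level 2 (the tree spans levels 0 through 2, i.e. 3 levels counting the root), so the depth is the number of divisions: log_2(4) = 2

The recursion tree depth is log_2(4) = 2. At each level, the problem size is divided by 2, so it takes 2 divisions to reduce to a base case of size 1. The algorithm makes 4 recursive calls at each level.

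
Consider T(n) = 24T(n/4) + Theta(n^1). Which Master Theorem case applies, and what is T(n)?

Master Theorem for T(n) = 24T(n/4) + O(n^1):

a = 24, b = 4, c = 1
log_b(a) = log_4(24) = 2.2925

Case 1: c = 1 < log_4(24) = 2.2925
T(n) = O(n^(log_4 24))

For T(n) = 24T(n/4) + O(n^1): log_4(24) = 2.2925. This is Case 1 of the Master Theorem (c < log_b(a), work dominated by leaves), giving O(n^(log_4 24)).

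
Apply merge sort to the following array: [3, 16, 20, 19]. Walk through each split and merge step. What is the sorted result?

Merge sort trace:

Split: [3, 16, 20, 19] -> [3, 16] and [20, 19]
  Split: [3, 16] -> [3] and [16]
  Merge: [3] + [16] -> [3, 16]
  Split: [20, 19] -> [20] and [19]
  Merge: [20] + [19] -> [19, 20]
Merge: [3, 16] + [19, 20] -> [3, 16, 19, 20]

Final sorted array: [3, 16, 19, 20]

The merge sort proceeds by recursively splitting the array and merging sorted halves.
After all merges, the sorted array is [3, 16, 19, 20].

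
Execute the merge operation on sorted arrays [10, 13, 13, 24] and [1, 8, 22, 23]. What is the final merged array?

Merging process:

Compare 10 vs 1: take 1 from right. Merged: [1]
Compare 10 vs 8: take 8 from right. Merged: [1, 8]
Compare 10 vs 22: take 10 from left. Merged: [1, 8, 10]
Compare 13 vs 22: take 13 from left. Merged: [1, 8, 10, 13]
Compare 13 vs 22: take 13 from left. Merged: [1, 8, 10, 13, 13]
Compare 24 vs 22: take 22 from right. Merged: [1, 8, 10, 13, 13, 22]
Compare 24 vs 23: take 23 from right. Merged: [1, 8, 10, 13, 13, 22, 23]
Append remaining from left: [24]. Merged: [1, 8, 10, 13, 13, 22, 23, 24]

Final merged array: [1, 8, 10, 13, 13, 22, 23, 24]
Total comparisons: 7

The merged array is [1, 8, 10, 13, 13, 22, 23, 24], requiring 7 comparisons. The merge step runs in O(n) time where n is the total number of elements.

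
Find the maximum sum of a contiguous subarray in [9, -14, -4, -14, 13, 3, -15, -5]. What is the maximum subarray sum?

Using Kadane's algorithm on [9, -14, -4, -14, 13, 3, -15, -5]:

Scanning through the array:
Position 1 (value -14): max_ending_here = -5, max_so_far = 9
Position 2 (value -4): max_ending_here = -4, max_so_far = 9
Position 3 (value -14): max_ending_here = -14, max_so_far = 9
Position 4 (value 13): max_ending_here = 13, max_so_far = 13
Position 5 (value 3): max_ending_here = 16, max_so_far = 16
Position 6 (value -15): max_ending_here = 1, max_so_far = 16
Position 7 (value -5): max_ending_here = -4, max_so_far = 16

Maximum subarray: [13, 3]
Maximum sum: 16

The maximum subarray is [13, 3] with sum 16. This subarray runs from index 4 to index 5.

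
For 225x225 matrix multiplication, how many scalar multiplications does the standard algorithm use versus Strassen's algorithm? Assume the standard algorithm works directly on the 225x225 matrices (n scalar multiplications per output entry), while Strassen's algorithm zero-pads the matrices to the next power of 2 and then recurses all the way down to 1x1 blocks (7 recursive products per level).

Matrix multiplication for 225x225 matrices:

Strassen's algorithm requires power-of-2 dimensions. Pad 225x225 to 256x256 (next power of 2).

Standard algorithm: 225^3 = 11390625 multiplications
Strassen's algorithm: 7^(log2(256)) = 7^8 = 5764801 multiplications
Savings: 11390625 - 5764801 = 5625824 multiplications

Standard: 11390625 multiplications (225^3). Strassen: 5764801 multiplications (7^8, after padding to 256x256). Strassen reduces 8 recursive multiplications to 7 at each level.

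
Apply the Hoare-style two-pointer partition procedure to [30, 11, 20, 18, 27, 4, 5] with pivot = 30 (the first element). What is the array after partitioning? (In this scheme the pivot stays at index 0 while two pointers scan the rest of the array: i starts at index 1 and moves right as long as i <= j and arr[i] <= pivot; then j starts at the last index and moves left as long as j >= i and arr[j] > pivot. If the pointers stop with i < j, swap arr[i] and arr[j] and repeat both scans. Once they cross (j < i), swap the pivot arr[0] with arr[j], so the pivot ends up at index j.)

Hoare-style two-pointer partition with pivot = 30:

Initial array: [30, 11, 20, 18, 27, 4, 5]

Pointers start at i = 1, j = 6.
i ends at 7, j ends at 6: the pointers have crossed (j < i), so scanning stops.

Swap pivot arr[0] with arr[6] to place pivot at position 6: [5, 11, 20, 18, 27, 4, 30]
Pivot position: 6

After partitioning with pivot 30, the array becomes [5, 11, 20, 18, 27, 4, 30]. The pivot is placed at index 6. All elements to the left of the pivot are <= 30, and all elements to the right are > 30.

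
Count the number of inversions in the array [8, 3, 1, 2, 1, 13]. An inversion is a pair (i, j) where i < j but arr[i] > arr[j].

Finding inversions in [8, 3, 1, 2, 1, 13]:

(0, 1): arr[0]=8 > arr[1]=3
(0, 2): arr[0]=8 > arr[2]=1
(0, 3): arr[0]=8 > arr[3]=2
(0, 4): arr[0]=8 > arr[4]=1
(1, 2): arr[1]=3 > arr[2]=1
(1, 3): arr[1]=3 > arr[3]=2
(1, 4): arr[1]=3 > arr[4]=1
(3, 4): arr[3]=2 > arr[4]=1

Total inversions: 8

The array has 8 inversion(s): (0,1), (0,2), (0,3), (0,4), (1,2), (1,3), (1,4), (3,4). Each pair (i,j) satisfies i < j and arr[i] > arr[j].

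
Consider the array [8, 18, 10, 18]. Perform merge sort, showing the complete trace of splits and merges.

Merge sort trace:

Split: [8, 18, 10, 18] -> [8, 18] and [10, 18]
  Split: [8, 18] -> [8] and [18]
  Merge: [8] + [18] -> [8, 18]
  Split: [10, 18] -> [10] and [18]
  Merge: [10] + [18] -> [10, 18]
Merge: [8, 18] + [10, 18] -> [8, 10, 18, 18]

Final sorted array: [8, 10, 18, 18]

The merge sort proceeds by recursively splitting the array and merging sorted halves.
After all merges, the sorted array is [8, 10, 18, 18].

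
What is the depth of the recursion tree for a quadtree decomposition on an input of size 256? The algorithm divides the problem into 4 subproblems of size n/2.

For divide and conquer with division factor 2:

Problem sizes at each level:
Level 0: 256
Level 1: 128
Level 2: 64
Level 3: 32
Level 4: 16
Level 5: 8
Level 6: 4
Level 7: 2
Level 8: 1

The root is level 0 and the size-1 base case is level 8 (the tree spans levels 0 through 8, i.e. 9 levels counting the root), so the depth is the number of divisions: log_2(256) = 8

The recursion tree depth is log_2(256) = 8. At each level, the problem size is divided by 2, so it takes 8 divisions to reduce to a base case of size 1. The algorithm makes 4 recursive calls at each level.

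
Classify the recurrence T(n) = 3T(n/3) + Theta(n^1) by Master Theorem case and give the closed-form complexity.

Master Theorem for T(n) = 3T(n/3) + O(n^1):

a = 3, b = 3, c = 1
log_b(a) = log_3(3) = 1.0000

Case 2: c = 1 = log_3(3) = 1.0000
T(n) = O(n^1 log n) = O(n log n)

For T(n) = 3T(n/3) + O(n^1): log_3(3) = 1.0000. This is Case 2 of the Master Theorem (c = log_b(a), equal work at all levels), giving O(n log n).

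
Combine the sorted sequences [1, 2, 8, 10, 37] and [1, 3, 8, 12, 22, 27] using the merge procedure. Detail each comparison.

Merging process:

Compare 1 vs 1: take 1 from left. Merged: [1]
Compare 2 vs 1: take 1 from right. Merged: [1, 1]
Compare 2 vs 3: take 2 from left. Merged: [1, 1, 2]
Compare 8 vs 3: take 3 from right. Merged: [1, 1, 2, 3]
Compare 8 vs 8: take 8 from left. Merged: [1, 1, 2, 3, 8]
Compare 10 vs 8: take 8 from right. Merged: [1, 1, 2, 3, 8, 8]
Compare 10 vs 12: take 10 from left. Merged: [1, 1, 2, 3, 8, 8, 10]
Compare 37 vs 12: take 12 from right. Merged: [1, 1, 2, 3, 8, 8, 10, 12]
Compare 37 vs 22: take 22 from right. Merged: [1, 1, 2, 3, 8, 8, 10, 12, 22]
Compare 37 vs 27: take 27 from right. Merged: [1, 1, 2, 3, 8, 8, 10, 12, 22, 27]
Append remaining from left: [37]. Merged: [1, 1, 2, 3, 8, 8, 10, 12, 22, 27, 37]

Final merged array: [1, 1, 2, 3, 8, 8, 10, 12, 22, 27, 37]
Total comparisons: 10

The merged array is [1, 1, 2, 3, 8, 8, 10, 12, 22, 27, 37], requiring 10 comparisons. The merge step runs in O(n) time where n is the total number of elements.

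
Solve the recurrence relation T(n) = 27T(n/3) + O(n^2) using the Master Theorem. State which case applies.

Master Theorem for T(n) = 27T(n/3) + O(n^2):

a = 27, b = 3, c = 2
log_b(a) = log_3(27) = 3.0000

Case 1: c = 2 < log_3(27) = 3.0000
T(n) = O(n^(log_3 27)) = O(n^3)

For T(n) = 27T(n/3) + O(n^2): log_3(27) = 3.0000. This is Case 1 of the Master Theorem (c < log_b(a), work dominated by leaves), giving O(n^3).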